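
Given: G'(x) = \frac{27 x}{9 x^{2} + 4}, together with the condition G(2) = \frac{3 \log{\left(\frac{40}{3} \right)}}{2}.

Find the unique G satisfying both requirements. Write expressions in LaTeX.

G(x) = \frac{3 \log{\left(3 x^{2} + \frac{4}{3} \right)}}{2}

G'(x) matches the chain-rule pattern g'(h)*h' with inner function h(x) = 3 x^{2} + \frac{4}{3}; substituting u = h(x) collapses the integral.
A general antiderivative is \frac{3 \log{\left(3 x^{2} + \frac{4}{3} \right)}}{2} + C.
The condition gives C = \frac{3 \log{\left(\frac{40}{3} \right)}}{2} - (\frac{3 \log{\left(\frac{40}{3} \right)}}{2}) = 0.
So G(x) = \frac{3 \log{\left(3 x^{2} + \frac{4}{3} \right)}}{2}.
Check: d/dx[\frac{3 \log{\left(3 x^{2} + \frac{4}{3} \right)}}{2}] = \frac{27 x}{9 x^{2} + 4} = G'(x).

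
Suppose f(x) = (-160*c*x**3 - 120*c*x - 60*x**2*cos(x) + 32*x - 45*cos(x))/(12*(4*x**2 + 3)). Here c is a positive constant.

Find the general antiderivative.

F(x) = -5*c*x**2/3 + log(4*x**2 + 3)/3 - 5*sin(x)/4 + C

An antiderivative F(x) passes only if d/dx[F] lands on f(x) exactly.
Check: d/dx[-5*c*x**2/3 + log(4*x**2 + 3)/3 - 5*sin(x)/4] = (-160*c*x**3 - 120*c*x - 60*x**2*cos(x) + 32*x - 45*cos(x))/(48*x**2 + 36), which equals f(x).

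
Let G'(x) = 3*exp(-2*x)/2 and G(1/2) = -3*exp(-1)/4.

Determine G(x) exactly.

Recover the given G'(x) by differentiating a candidate G(x); any mismatch rules it out.
A general antiderivative is -3*exp(-2*x)/4 + C.
The condition gives C = -3*exp(-1)/4 - (-3*exp(-1)/4) = 0.
So G(x) = -3*exp(-2*x)/4.
Check: d/dx[-3*exp(-2*x)/4] = 3*exp(-2*x)/2 = G'(x).

G(x) = -3*exp(-2*x)/4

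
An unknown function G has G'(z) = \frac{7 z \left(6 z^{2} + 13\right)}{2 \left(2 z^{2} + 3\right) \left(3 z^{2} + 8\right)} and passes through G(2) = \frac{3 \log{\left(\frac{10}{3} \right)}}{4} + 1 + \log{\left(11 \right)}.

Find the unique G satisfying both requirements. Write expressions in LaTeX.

G(z) = \frac{3 \log{\left(\frac{z^{2}}{2} + \frac{4}{3} \right)} + 4 \log{\left(2 z^{2} + 3 \right)} + 4}{4}

For G(z) to be correct, d/dz[G] must agree with the stated G'(z) identically.
A general antiderivative is \frac{3 \log{\left(\frac{z^{2}}{2} + \frac{4}{3} \right)}}{4} + \log{\left(2 z^{2} + 3 \right)} + C.
The condition gives C = \frac{3 \log{\left(\frac{10}{3} \right)}}{4} + 1 + \log{\left(11 \right)} - (\frac{3 \log{\left(\frac{10}{3} \right)}}{4} + \log{\left(11 \right)}) = 1.
So G(z) = \frac{3 \log{\left(\frac{z^{2}}{2} + \frac{4}{3} \right)} + 4 \log{\left(2 z^{2} + 3 \right)} + 4}{4}.
Check: d/dz[\frac{3 \log{\left(\frac{z^{2}}{2} + \frac{4}{3} \right)} + 4 \log{\left(2 z^{2} + 3 \right)} + 4}{4}] = \frac{42 z^{3} + 91 z}{12 z^{4} + 50 z^{2} + 48}, which equals G'(z).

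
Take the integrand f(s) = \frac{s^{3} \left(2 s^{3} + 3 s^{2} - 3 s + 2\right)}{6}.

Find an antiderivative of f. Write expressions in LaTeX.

An antiderivative is F(s) = \frac{s^{4} \left(20 s^{3} + 35 s^{2} - 42 s + 35\right)}{420}.

An antiderivative F(s) passes only if d/ds[F] lands on f(s) exactly.
Check: d/ds[\frac{s^{4} \left(20 s^{3} + 35 s^{2} - 42 s + 35\right)}{420}] = \frac{s^{6}}{3} + \frac{s^{5}}{2} - \frac{s^{4}}{2} + \frac{s^{3}}{3}, which equals f(s).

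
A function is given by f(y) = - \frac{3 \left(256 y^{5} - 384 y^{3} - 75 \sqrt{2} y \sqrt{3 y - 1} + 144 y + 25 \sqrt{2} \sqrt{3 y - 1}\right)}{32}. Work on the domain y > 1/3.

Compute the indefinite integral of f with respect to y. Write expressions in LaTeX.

F(y) = \frac{5 \sqrt{2} \left(3 y - 1\right)^{\frac{5}{2}} - \left(4 y^{2} - 3\right)^{3}}{16} + C

Differentiate the proposed F(y) back; it has to land on f(y) exactly.
Check: d/dy[\frac{5 \sqrt{2} \left(3 y - 1\right)^{\frac{5}{2}} - \left(4 y^{2} - 3\right)^{3}}{16}] = - 24 y^{5} + 36 y^{3} + \frac{225 \sqrt{2} y \sqrt{3 y - 1}}{32} - \frac{27 y}{2} - \frac{75 \sqrt{2} \sqrt{3 y - 1}}{32}, which equals f(y).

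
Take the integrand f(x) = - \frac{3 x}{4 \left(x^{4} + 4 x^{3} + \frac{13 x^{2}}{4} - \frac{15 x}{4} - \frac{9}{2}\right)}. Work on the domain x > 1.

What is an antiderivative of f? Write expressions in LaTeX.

An antiderivative is F(x) = \frac{- \left(2 x + 3\right) \log{\left(x - 1 \right)} + 51 \left(2 x + 3\right) \log{\left(x + \frac{3}{2} \right)} - 50 \left(2 x + 3\right) \log{\left(x + 2 \right)} + 45}{25 \left(2 x + 3\right)}.

The denominator factors as \left(x - 1\right) \left(x + 2\right) \left(2 x + 3\right)^{2}; partial fractions split f into directly integrable pieces: \frac{102}{25 \left(2 x + 3\right)} - \frac{18}{5 \left(2 x + 3\right)^{2}} - \frac{2}{x + 2} - \frac{1}{25 \left(x - 1\right)}.
Check: d/dx[\frac{- \left(2 x + 3\right) \log{\left(x - 1 \right)} + 51 \left(2 x + 3\right) \log{\left(x + \frac{3}{2} \right)} - 50 \left(2 x + 3\right) \log{\left(x + 2 \right)} + 45}{25 \left(2 x + 3\right)}] = - \frac{3 x}{4 x^{4} + 16 x^{3} + 13 x^{2} - 15 x - 18}, which equals f(x).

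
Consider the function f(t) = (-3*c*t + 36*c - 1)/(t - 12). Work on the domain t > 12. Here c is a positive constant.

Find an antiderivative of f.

An antiderivative is F(t) = -3*c*t - log(t/2 - 6).

Any candidate F(t) must reproduce f(t) exactly when differentiated.
Check: d/dt[-3*c*t - log(t/2 - 6)] = (-3*c*t + 36*c - 1)/(t - 12) = f(t).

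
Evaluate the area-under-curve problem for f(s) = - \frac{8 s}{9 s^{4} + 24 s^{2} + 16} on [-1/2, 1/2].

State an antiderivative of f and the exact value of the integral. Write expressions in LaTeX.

The substitution u = \frac{3 s^{2}}{2} + 2 works: f is exactly (dF/du)*(du/ds) for that inner function.
F(s) = \frac{4}{9 s^{2} + 12} is an antiderivative of f.
Check: d/ds[\frac{4}{9 s^{2} + 12}] = - \frac{8 s}{9 s^{4} + 24 s^{2} + 16} = f(s).
F(1/2) = \frac{16}{57}; F(-1/2) = \frac{16}{57}.
Integral = F(1/2) - F(-1/2) = 0.

Antiderivative: F(s) = \frac{4}{9 s^{2} + 12}; value = 0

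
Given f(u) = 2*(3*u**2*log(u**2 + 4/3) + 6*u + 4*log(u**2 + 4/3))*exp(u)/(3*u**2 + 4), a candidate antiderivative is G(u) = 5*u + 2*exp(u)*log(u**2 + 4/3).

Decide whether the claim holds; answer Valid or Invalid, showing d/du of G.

Invalid: d/du[G] - f = 5, which is not 0.

d/du[G] = (6*u**2*exp(u)*log(u**2 + 4/3) + 15*u**2 + 12*u*exp(u) + 8*exp(u)*log(u**2 + 4/3) + 20)/(3*u**2 + 4)
d/du[G] - f(u) = 5 != 0.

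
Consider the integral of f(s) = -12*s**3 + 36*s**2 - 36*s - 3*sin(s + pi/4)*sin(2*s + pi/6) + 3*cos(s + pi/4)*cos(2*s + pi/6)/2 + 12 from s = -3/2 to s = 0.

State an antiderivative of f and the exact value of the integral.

Antiderivative: F(s) = -3*(2*s**4 - 8*s**3 + 12*s**2 - 8*s - sin(s + pi/4)*cos(2*s + pi/6) + 2)/2; value = -3*sin(pi/3 + 3)*cos(pi/4 + 3/2)/2 + 3*sqrt(6)/8 + 1827/16

Integrate term by term and add the pieces.
F(s) = -3*(2*s**4 - 8*s**3 + 12*s**2 - 8*s - sin(s + pi/4)*cos(2*s + pi/6) + 2)/2 is an antiderivative of f.
Check: d/ds[-3*(2*s**4 - 8*s**3 + 12*s**2 - 8*s - sin(s + pi/4)*cos(2*s + pi/6) + 2)/2] = -12*s**3 + 36*s**2 - 36*s - 3*sin(s + pi/4)*sin(2*s + pi/6) + 3*cos(s + pi/4)*cos(2*s + pi/6)/2 + 12 = f(s).
F(0) = -3 + 3*sqrt(6)/8; F(-3/2) = -1875/16 + 3*sin(pi/3 + 3)*cos(pi/4 + 3/2)/2.
Integral = F(0) - F(-3/2) = -3*sin(pi/3 + 3)*cos(pi/4 + 3/2)/2 + 3*sqrt(6)/8 + 1827/16.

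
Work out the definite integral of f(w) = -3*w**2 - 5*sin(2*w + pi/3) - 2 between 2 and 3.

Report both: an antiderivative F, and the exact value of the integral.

Integrate term by term and add the pieces.
F(w) = -w**3 - 2*w + 5*cos(2*w + pi/3)/2 is an antiderivative of f.
Check: d/dw[-w**3 - 2*w + 5*cos(2*w + pi/3)/2] = -3*w**2 - 5*sin(2*w + pi/3) - 2 = f(w).
F(3) = -33 + 5*cos(pi/3 + 6)/2; F(2) = -12 + 5*cos(pi/3 + 4)/2.
Integral = F(3) - F(2) = -21 - 5*cos(pi/3 + 4)/2 + 5*cos(pi/3 + 6)/2.

Antiderivative: F(w) = -w**3 - 2*w + 5*cos(2*w + pi/3)/2; value = -21 - 5*cos(pi/3 + 4)/2 + 5*cos(pi/3 + 6)/2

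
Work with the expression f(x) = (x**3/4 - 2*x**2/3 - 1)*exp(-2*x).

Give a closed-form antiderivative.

f has the shape u'v + uv' for u = -x**3/8 + 7*x**2/48 + 7*x/48 + 55/96 and v = exp(-2*x) — it is the derivative of the product u*v.
Check: d/dx[(-12*x**3 + 14*x**2 + 14*x + 55)*exp(-2*x)/96] = (3*x**3 - 8*x**2 - 12)*exp(-2*x)/12, which equals f(x).

An antiderivative is F(x) = (-12*x**3 + 14*x**2 + 14*x + 55)*exp(-2*x)/96.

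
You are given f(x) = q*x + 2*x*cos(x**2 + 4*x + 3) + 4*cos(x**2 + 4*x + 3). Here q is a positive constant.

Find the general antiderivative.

Integrate term by term and add the pieces.
Check: d/dx[q*x**2/2 + sin(x**2 + 4*x + 3)] = q*x + 2*x*cos(x**2 + 4*x + 3) + 4*cos(x**2 + 4*x + 3) = f(x).

F(x) = q*x**2/2 + sin(x**2 + 4*x + 3) + C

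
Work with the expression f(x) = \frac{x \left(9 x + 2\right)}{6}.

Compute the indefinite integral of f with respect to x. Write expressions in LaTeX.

Check any antiderivative F(x) by computing F'(x) and comparing it with f(x).
Check: d/dx[\frac{x^{2} \left(3 x + 1\right)}{6}] = \frac{3 x^{2}}{2} + \frac{x}{3}, which equals f(x).

F(x) = \frac{x^{2} \left(3 x + 1\right)}{6} + C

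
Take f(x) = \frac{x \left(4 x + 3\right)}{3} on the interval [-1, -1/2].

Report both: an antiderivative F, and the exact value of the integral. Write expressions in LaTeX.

Any candidate F(x) must reproduce f(x) exactly when differentiated.
F(x) = \frac{4 x^{3}}{9} + \frac{x^{2}}{2} is an antiderivative of f.
Check: d/dx[\frac{4 x^{3}}{9} + \frac{x^{2}}{2}] = \frac{4 x^{2}}{3} + x, which equals f(x).
F(-1/2) = \frac{5}{72}; F(-1) = \frac{1}{18}.
Integral = F(-1/2) - F(-1) = \frac{1}{72}.

Antiderivative: F(x) = \frac{4 x^{3}}{9} + \frac{x^{2}}{2}; value = \frac{1}{72}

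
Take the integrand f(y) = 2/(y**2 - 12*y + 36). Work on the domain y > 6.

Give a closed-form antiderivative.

An antiderivative F(y) passes only if d/dy[F] lands on f(y) exactly.
Check: d/dy[-2/(y - 6)] = 2/(y**2 - 12*y + 36) = f(y).

An antiderivative is F(y) = -2/(y - 6).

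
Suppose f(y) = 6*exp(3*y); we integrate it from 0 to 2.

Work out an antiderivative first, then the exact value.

Antiderivative: F(y) = 2*exp(3*y); value = -2 + 2*exp(6)

Whatever form F(y) takes, F'(y) = f(y) is non-negotiable.
F(y) = 2*exp(3*y) is an antiderivative of f.
Check: d/dy[2*exp(3*y)] = 6*exp(3*y) = f(y).
F(2) = 2*exp(6); F(0) = 2.
Integral = F(2) - F(0) = -2 + 2*exp(6).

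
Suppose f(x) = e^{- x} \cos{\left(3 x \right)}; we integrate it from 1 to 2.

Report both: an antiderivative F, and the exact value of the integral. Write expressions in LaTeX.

Antiderivative: F(x) = \frac{3 e^{- x} \sin{\left(3 x \right)}}{10} - \frac{e^{- x} \cos{\left(3 x \right)}}{10}; value = \frac{\cos{\left(3 \right)}}{10 e} - \frac{3 \sin{\left(3 \right)}}{10 e} - \frac{\cos{\left(6 \right)}}{10 e^{2}} + \frac{3 \sin{\left(6 \right)}}{10 e^{2}}

Recover f(x) by differentiating a candidate F(x); any mismatch rules it out.
F(x) = \frac{3 e^{- x} \sin{\left(3 x \right)}}{10} - \frac{e^{- x} \cos{\left(3 x \right)}}{10} is an antiderivative of f.
Check: d/dx[\frac{3 e^{- x} \sin{\left(3 x \right)}}{10} - \frac{e^{- x} \cos{\left(3 x \right)}}{10}] = e^{- x} \cos{\left(3 x \right)} = f(x).
F(2) = - \frac{\cos{\left(6 \right)}}{10 e^{2}} + \frac{3 \sin{\left(6 \right)}}{10 e^{2}}; F(1) = \frac{3 \sin{\left(3 \right)}}{10 e} - \frac{\cos{\left(3 \right)}}{10 e}.
Integral = F(2) - F(1) = \frac{\cos{\left(3 \right)}}{10 e} - \frac{3 \sin{\left(3 \right)}}{10 e} - \frac{\cos{\left(6 \right)}}{10 e^{2}} + \frac{3 \sin{\left(6 \right)}}{10 e^{2}}.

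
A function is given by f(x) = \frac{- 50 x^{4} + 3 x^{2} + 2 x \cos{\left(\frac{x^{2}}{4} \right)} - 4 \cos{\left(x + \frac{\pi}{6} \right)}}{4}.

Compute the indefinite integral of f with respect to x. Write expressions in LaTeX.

An antiderivative F(x) passes only if d/dx[F] lands on f(x) exactly.
Check: d/dx[- \frac{5 x^{5}}{2} + \frac{x^{3}}{4} + \sin{\left(\frac{x^{2}}{4} \right)} - \sin{\left(x + \frac{\pi}{6} \right)}] = - \frac{25 x^{4}}{2} + \frac{3 x^{2}}{4} + \frac{x \cos{\left(\frac{x^{2}}{4} \right)}}{2} - \cos{\left(x + \frac{\pi}{6} \right)}, which equals f(x).

F(x) = - \frac{5 x^{5}}{2} + \frac{x^{3}}{4} + \sin{\left(\frac{x^{2}}{4} \right)} - \sin{\left(x + \frac{\pi}{6} \right)} + C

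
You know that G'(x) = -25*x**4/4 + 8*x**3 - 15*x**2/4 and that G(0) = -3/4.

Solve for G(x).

Integrate term by term and add the pieces.
A general antiderivative is -5*x**5/4 + 2*x**4 - 5*x**3/4 - 3/4 + C.
The condition gives C = -3/4 - (-3/4) = 0.
So G(x) = (-5*x**5 + 8*x**4 - 5*x**3 - 3)/4.
Check: d/dx[(-5*x**5 + 8*x**4 - 5*x**3 - 3)/4] = -25*x**4/4 + 8*x**3 - 15*x**2/4 = G'(x).

G(x) = (-5*x**5 + 8*x**4 - 5*x**3 - 3)/4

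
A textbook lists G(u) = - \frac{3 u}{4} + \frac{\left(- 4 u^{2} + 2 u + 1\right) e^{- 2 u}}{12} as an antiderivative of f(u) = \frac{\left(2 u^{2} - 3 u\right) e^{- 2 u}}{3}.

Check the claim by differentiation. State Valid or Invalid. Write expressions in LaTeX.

d/du[G] = \frac{\left(8 u^{2} - 12 u - 9 e^{2 u}\right) e^{- 2 u}}{12}
d/du[G] - f(u) = - \frac{3}{4} != 0.

Invalid: d/du[G] - f = - \frac{3}{4}, which is not 0.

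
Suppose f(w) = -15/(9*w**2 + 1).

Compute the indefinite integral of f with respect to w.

F(w) = -5*atan(3*w) + C

A candidate is checked by its d/dw: the result must match f(w).
Check: d/dw[-5*atan(3*w)] = -15/(9*w**2 + 1) = f(w).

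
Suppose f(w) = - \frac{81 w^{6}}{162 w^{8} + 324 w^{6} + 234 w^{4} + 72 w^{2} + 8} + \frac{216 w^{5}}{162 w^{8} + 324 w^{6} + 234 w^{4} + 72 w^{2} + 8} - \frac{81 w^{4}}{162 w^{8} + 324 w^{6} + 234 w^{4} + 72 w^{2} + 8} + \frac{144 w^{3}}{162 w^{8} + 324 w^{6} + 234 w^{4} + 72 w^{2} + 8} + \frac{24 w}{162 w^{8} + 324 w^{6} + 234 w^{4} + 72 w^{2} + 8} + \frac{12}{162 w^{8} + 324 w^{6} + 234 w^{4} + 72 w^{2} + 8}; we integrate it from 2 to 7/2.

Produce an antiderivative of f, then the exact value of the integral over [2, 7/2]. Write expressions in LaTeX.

Antiderivative: F(w) = \frac{9 w^{3} - 12 w^{2} + 6 w - 4}{2 \left(3 w^{2} + 1\right) \left(3 w^{2} + 2\right)}; value = - \frac{963}{2129855}

Integrate term by term and add the pieces.
F(w) = \frac{9 w^{3} - 12 w^{2} + 6 w - 4}{2 \left(3 w^{2} + 1\right) \left(3 w^{2} + 2\right)} is an antiderivative of f.
Check: d/dw[\frac{9 w^{3} - 12 w^{2} + 6 w - 4}{2 \left(3 w^{2} + 1\right) \left(3 w^{2} + 2\right)}] = \frac{- 81 w^{6} + 216 w^{5} - 81 w^{4} + 144 w^{3} + 24 w + 12}{162 w^{8} + 324 w^{6} + 234 w^{4} + 72 w^{2} + 8}, which equals f(w).
F(7/2) = \frac{2047}{23405}; F(2) = \frac{8}{91}.
Integral = F(7/2) - F(2) = - \frac{963}{2129855}.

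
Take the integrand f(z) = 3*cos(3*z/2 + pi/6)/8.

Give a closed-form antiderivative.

An antiderivative is F(z) = sin(3*z/2 + pi/6)/4.

Check any antiderivative F(z) by computing F'(z) and comparing it with f(z).
Check: d/dz[sin(3*z/2 + pi/6)/4] = 3*cos(3*z/2 + pi/6)/8 = f(z).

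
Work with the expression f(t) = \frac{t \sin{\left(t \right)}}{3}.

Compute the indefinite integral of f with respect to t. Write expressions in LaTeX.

For F(t) to be correct the identity F'(t) - f(t) = 0 must hold.
Check: d/dt[- \frac{t \cos{\left(t \right)} - \sin{\left(t \right)}}{3}] = \frac{t \sin{\left(t \right)}}{3} = f(t).

F(t) = - \frac{t \cos{\left(t \right)} - \sin{\left(t \right)}}{3} + C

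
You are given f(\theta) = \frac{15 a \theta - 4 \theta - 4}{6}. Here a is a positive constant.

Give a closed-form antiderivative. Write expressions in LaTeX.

An antiderivative is F(\theta) = \frac{\theta \left(15 a \theta - 4 \theta - 8\right)}{12}.

Check any antiderivative F(\theta) by computing F'(\theta) and comparing it with f(\theta).
Check: d/d\theta[\frac{\theta \left(15 a \theta - 4 \theta - 8\right)}{12}] = \frac{5 a \theta}{2} - \frac{2 \theta}{3} - \frac{2}{3}, which equals f(\theta).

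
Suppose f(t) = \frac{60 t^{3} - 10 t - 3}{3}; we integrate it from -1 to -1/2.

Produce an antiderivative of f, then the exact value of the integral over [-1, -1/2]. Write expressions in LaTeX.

Antiderivative: F(t) = 5 t^{4} - \frac{5 t^{2}}{3} - t; value = - \frac{63}{16}

For F(t) to be correct the identity F'(t) - f(t) = 0 must hold.
F(t) = 5 t^{4} - \frac{5 t^{2}}{3} - t is an antiderivative of f.
Check: d/dt[5 t^{4} - \frac{5 t^{2}}{3} - t] = 20 t^{3} - \frac{10 t}{3} - 1, which equals f(t).
F(-1/2) = \frac{19}{48}; F(-1) = \frac{13}{3}.
Integral = F(-1/2) - F(-1) = - \frac{63}{16}.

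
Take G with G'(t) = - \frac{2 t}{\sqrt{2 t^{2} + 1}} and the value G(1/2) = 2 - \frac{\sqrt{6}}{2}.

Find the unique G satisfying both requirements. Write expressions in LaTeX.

G'(t) matches the chain-rule pattern g'(h)*h' with inner function h(t) = 2 t^{2} + 1; substituting u = h(t) collapses the integral.
A general antiderivative is - \sqrt{2 t^{2} + 1} + C.
The condition gives C = 2 - \frac{\sqrt{6}}{2} - (- \frac{\sqrt{6}}{2}) = 2.
So G(t) = 2 - \sqrt{2 t^{2} + 1}.
Check: d/dt[2 - \sqrt{2 t^{2} + 1}] = - \frac{2 t}{\sqrt{2 t^{2} + 1}} = G'(t).

G(t) = 2 - \sqrt{2 t^{2} + 1}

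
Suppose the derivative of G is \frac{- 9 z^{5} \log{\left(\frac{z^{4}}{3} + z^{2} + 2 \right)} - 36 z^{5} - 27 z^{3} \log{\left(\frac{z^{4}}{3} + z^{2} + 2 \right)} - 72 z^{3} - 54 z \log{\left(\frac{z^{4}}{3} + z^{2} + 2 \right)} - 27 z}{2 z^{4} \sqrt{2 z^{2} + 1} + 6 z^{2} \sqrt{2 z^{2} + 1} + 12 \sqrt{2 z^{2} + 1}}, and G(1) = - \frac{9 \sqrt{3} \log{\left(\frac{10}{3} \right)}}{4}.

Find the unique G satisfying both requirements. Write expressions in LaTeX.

G(z) = - \frac{9 \sqrt{2 z^{2} + 1} \log{\left(\frac{z^{4}}{3} + z^{2} + 2 \right)}}{4}

G'(z) has the shape u'v + uv' for u = - \frac{9 \sqrt{2 z^{2} + 1}}{4} and v = \log{\left(\frac{z^{4}}{3} + z^{2} + 2 \right)} — it is the derivative of the product u*v.
A general antiderivative is - \frac{9 \sqrt{2 z^{2} + 1} \log{\left(\frac{z^{4}}{3} + z^{2} + 2 \right)}}{4} + C.
The condition gives C = - \frac{9 \sqrt{3} \log{\left(\frac{10}{3} \right)}}{4} - (- \frac{9 \sqrt{3} \log{\left(\frac{10}{3} \right)}}{4}) = 0.
So G(z) = - \frac{9 \sqrt{2 z^{2} + 1} \log{\left(\frac{z^{4}}{3} + z^{2} + 2 \right)}}{4}.
Check: d/dz[- \frac{9 \sqrt{2 z^{2} + 1} \log{\left(\frac{z^{4}}{3} + z^{2} + 2 \right)}}{4}] = \frac{- 9 z^{5} \log{\left(\frac{z^{4}}{3} + z^{2} + 2 \right)} - 36 z^{5} - 27 z^{3} \log{\left(\frac{z^{4}}{3} + z^{2} + 2 \right)} - 72 z^{3} - 54 z \log{\left(\frac{z^{4}}{3} + z^{2} + 2 \right)} - 27 z}{2 z^{4} \sqrt{2 z^{2} + 1} + 6 z^{2} \sqrt{2 z^{2} + 1} + 12 \sqrt{2 z^{2} + 1}} = G'(z).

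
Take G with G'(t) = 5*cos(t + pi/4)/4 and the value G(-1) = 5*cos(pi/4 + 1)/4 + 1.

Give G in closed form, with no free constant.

G(t) = (5*sin(t + pi/4) + 4)/4

The proposed G(t) is checked by its d/dt: the result must match the given G'(t).
A general antiderivative is 5*sin(t + pi/4)/4 + C.
The condition gives C = 5*cos(pi/4 + 1)/4 + 1 - (5*cos(pi/4 + 1)/4) = 1.
So G(t) = (5*sin(t + pi/4) + 4)/4.
Check: d/dt[(5*sin(t + pi/4) + 4)/4] = 5*cos(t + pi/4)/4 = G'(t).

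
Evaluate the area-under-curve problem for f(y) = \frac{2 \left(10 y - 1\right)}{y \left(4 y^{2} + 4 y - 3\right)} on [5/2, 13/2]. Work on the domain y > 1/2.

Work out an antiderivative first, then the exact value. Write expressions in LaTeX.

Antiderivative: F(y) = \frac{2 \log{\left(y \right)}}{3} + 2 \log{\left(y - \frac{1}{2} \right)} - \frac{8 \log{\left(y + \frac{3}{2} \right)}}{3}; value = - \frac{8 \log{\left(8 \right)}}{3} - 2 \log{\left(2 \right)} - \frac{2 \log{\left(\frac{5}{2} \right)}}{3} + \frac{2 \log{\left(\frac{13}{2} \right)}}{3} + 2 \log{\left(6 \right)} + \frac{8 \log{\left(4 \right)}}{3}

Factor the denominator (y \left(2 y - 1\right) \left(2 y + 3\right)) and decompose: f = - \frac{16}{3 \left(2 y + 3\right)} + \frac{4}{2 y - 1} + \frac{2}{3 y}; each piece integrates to a log, atan, or power term.
F(y) = \frac{2 \log{\left(y \right)}}{3} + 2 \log{\left(y - \frac{1}{2} \right)} - \frac{8 \log{\left(y + \frac{3}{2} \right)}}{3} is an antiderivative of f.
Check: d/dy[\frac{2 \log{\left(y \right)}}{3} + 2 \log{\left(y - \frac{1}{2} \right)} - \frac{8 \log{\left(y + \frac{3}{2} \right)}}{3}] = \frac{20 y - 2}{4 y^{3} + 4 y^{2} - 3 y}, which equals f(y).
F(13/2) = - \frac{8 \log{\left(8 \right)}}{3} + \frac{2 \log{\left(\frac{13}{2} \right)}}{3} + 2 \log{\left(6 \right)}; F(5/2) = - \frac{8 \log{\left(4 \right)}}{3} + \frac{2 \log{\left(\frac{5}{2} \right)}}{3} + 2 \log{\left(2 \right)}.
Integral = F(13/2) - F(5/2) = - \frac{8 \log{\left(8 \right)}}{3} - 2 \log{\left(2 \right)} - \frac{2 \log{\left(\frac{5}{2} \right)}}{3} + \frac{2 \log{\left(\frac{13}{2} \right)}}{3} + 2 \log{\left(6 \right)} + \frac{8 \log{\left(4 \right)}}{3}.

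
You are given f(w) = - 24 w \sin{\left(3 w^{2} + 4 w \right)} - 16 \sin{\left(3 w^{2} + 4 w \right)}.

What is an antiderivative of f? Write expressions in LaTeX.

An antiderivative is F(w) = 4 \cos{\left(3 w^{2} + 4 w \right)}.

f matches the chain-rule pattern g'(h)*h' with inner function h(w) = 3 w^{2} + 4 w; substituting u = h(w) collapses the integral.
Check: d/dw[4 \cos{\left(3 w^{2} + 4 w \right)}] = - 24 w \sin{\left(3 w^{2} + 4 w \right)} - 16 \sin{\left(3 w^{2} + 4 w \right)} = f(w).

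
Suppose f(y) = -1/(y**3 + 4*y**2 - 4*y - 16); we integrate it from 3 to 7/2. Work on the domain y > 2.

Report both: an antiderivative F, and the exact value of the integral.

The denominator factors as (y - 2)*(y + 2)*(y + 4); partial fractions split f into directly integrable pieces: -1/(12*(y + 4)) + 1/(8*(y + 2)) - 1/(24*(y - 2)).
F(y) = -log(y - 2)/24 + log(y + 2)/8 - log(y + 4)/12 is an antiderivative of f.
Check: d/dy[-log(y - 2)/24 + log(y + 2)/8 - log(y + 4)/12] = -1/(y**3 + 4*y**2 - 4*y - 16) = f(y).
F(7/2) = -log(15/2)/12 - log(3/2)/24 + log(11/2)/8; F(3) = -log(7)/12 + log(5)/8.
Integral = F(7/2) - F(3) = -log(5)/8 - log(15/2)/12 - log(3/2)/24 + log(7)/12 + log(11/2)/8.

Antiderivative: F(y) = -log(y - 2)/24 + log(y + 2)/8 - log(y + 4)/12; value = -log(5)/8 - log(15/2)/12 - log(3/2)/24 + log(7)/12 + log(11/2)/8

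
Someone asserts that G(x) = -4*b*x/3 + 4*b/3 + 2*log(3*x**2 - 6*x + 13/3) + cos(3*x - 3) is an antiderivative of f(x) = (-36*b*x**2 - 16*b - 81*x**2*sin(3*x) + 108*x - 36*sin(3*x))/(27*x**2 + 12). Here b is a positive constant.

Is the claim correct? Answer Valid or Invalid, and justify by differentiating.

d/dx[G] = (-36*b*x**2 + 72*b*x - 52*b - 81*x**2*sin(3*x - 3) + 162*x*sin(3*x - 3) + 108*x - 117*sin(3*x - 3) - 108)/(27*x**2 - 54*x + 39)
d/dx[G] - f(x) = (243*x**4*sin(3*x) - 243*x**4*sin(3*x - 3) - 486*x**3*sin(3*x) + 486*x**3*sin(3*x - 3) + 459*x**2*sin(3*x) - 459*x**2*sin(3*x - 3) + 324*x**2 - 216*x*sin(3*x) + 216*x*sin(3*x - 3) - 324*x + 156*sin(3*x) - 156*sin(3*x - 3) - 144)/(81*x**4 - 162*x**3 + 153*x**2 - 72*x + 52) != 0.

Invalid: d/dx[G] - f = (243*x**4*sin(3*x) - 243*x**4*sin(3*x - 3) - 486*x**3*sin(3*x) + 486*x**3*sin(3*x - 3) + 459*x**2*sin(3*x) - 459*x**2*sin(3*x - 3) + 324*x**2 - 216*x*sin(3*x) + 216*x*sin(3*x - 3) - 324*x + 156*sin(3*x) - 156*sin(3*x - 3) - 144)/(81*x**4 - 162*x**3 + 153*x**2 - 72*x + 52), which is not 0.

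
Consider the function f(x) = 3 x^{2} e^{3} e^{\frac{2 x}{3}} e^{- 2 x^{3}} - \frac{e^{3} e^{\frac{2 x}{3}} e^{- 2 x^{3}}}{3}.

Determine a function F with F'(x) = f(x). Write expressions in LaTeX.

The substitution u = - 2 x^{3} + \frac{2 x}{3} + 3 works: f is exactly (dF/du)*(du/dx) for that inner function.
Check: d/dx[- \frac{e^{3} e^{\frac{2 x}{3}} e^{- 2 x^{3}}}{2}] = \frac{\left(9 x^{2} e^{3} e^{\frac{2 x}{3}} - e^{3} e^{\frac{2 x}{3}}\right) e^{- 2 x^{3}}}{3}, which equals f(x).

An antiderivative is F(x) = - \frac{e^{3} e^{\frac{2 x}{3}} e^{- 2 x^{3}}}{2}.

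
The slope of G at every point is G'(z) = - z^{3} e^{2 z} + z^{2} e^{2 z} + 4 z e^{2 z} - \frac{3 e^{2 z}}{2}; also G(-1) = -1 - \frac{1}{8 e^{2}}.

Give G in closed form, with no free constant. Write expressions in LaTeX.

G(z) = - \frac{4 z^{3} e^{2 z} - 10 z^{2} e^{2 z} - 6 z e^{2 z} + 9 e^{2 z} + 8}{8}

Recognize the product-rule pattern: G'(z) = u'v + uv' with u = - \frac{z^{3}}{2} + \frac{5 z^{2}}{4} + \frac{3 z}{4} - \frac{9}{8}, v = e^{2 z}, so integration by parts undoes it.
A general antiderivative is \frac{\left(- 4 z^{3} + 10 z^{2} + 6 z - 9\right) e^{2 z}}{8} + C.
The condition gives C = -1 - \frac{1}{8 e^{2}} - (- \frac{1}{8 e^{2}}) = -1.
So G(z) = - \frac{4 z^{3} e^{2 z} - 10 z^{2} e^{2 z} - 6 z e^{2 z} + 9 e^{2 z} + 8}{8}.
Check: d/dz[- \frac{4 z^{3} e^{2 z} - 10 z^{2} e^{2 z} - 6 z e^{2 z} + 9 e^{2 z} + 8}{8}] = - z^{3} e^{2 z} + z^{2} e^{2 z} + 4 z e^{2 z} - \frac{3 e^{2 z}}{2} = G'(z).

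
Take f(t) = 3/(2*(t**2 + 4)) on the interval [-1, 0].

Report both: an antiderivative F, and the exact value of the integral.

Antiderivative: F(t) = 3*atan(t/2)/4; value = 3*atan(1/2)/4

A first test for any F(t): its t-derivative must equal f(t) identically.
F(t) = 3*atan(t/2)/4 is an antiderivative of f.
Check: d/dt[3*atan(t/2)/4] = 3/(2*t**2 + 8), which equals f(t).
F(0) = 0; F(-1) = -3*atan(1/2)/4.
Integral = F(0) - F(-1) = 3*atan(1/2)/4.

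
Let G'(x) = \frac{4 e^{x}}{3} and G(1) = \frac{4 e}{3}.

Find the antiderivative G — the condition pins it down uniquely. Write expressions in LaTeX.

Since d/dx undoes antidifferentiation here, G(x) must give back the stated G'(x).
A general antiderivative is \frac{4 e^{x}}{3} + C.
The condition gives C = \frac{4 e}{3} - (\frac{4 e}{3}) = 0.
So G(x) = \frac{4 e^{x}}{3}.
Check: d/dx[\frac{4 e^{x}}{3}] = \frac{4 e^{x}}{3} = G'(x).

G(x) = \frac{4 e^{x}}{3}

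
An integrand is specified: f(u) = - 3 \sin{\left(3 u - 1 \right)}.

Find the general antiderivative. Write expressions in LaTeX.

Whatever form F(u) takes, F'(u) = f(u) is non-negotiable.
Check: d/du[\cos{\left(3 u - 1 \right)}] = - 3 \sin{\left(3 u - 1 \right)} = f(u).

F(u) = \cos{\left(3 u - 1 \right)} + C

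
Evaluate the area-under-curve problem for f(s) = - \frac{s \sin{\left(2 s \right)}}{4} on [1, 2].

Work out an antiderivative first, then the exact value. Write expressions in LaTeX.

Recover f(s) by differentiating a candidate F(s); any mismatch rules it out.
F(s) = \frac{2 s \cos{\left(2 s \right)} - \sin{\left(2 s \right)}}{16} is an antiderivative of f.
Check: d/ds[\frac{2 s \cos{\left(2 s \right)} - \sin{\left(2 s \right)}}{16}] = - \frac{s \sin{\left(2 s \right)}}{4} = f(s).
F(2) = \frac{\cos{\left(4 \right)}}{4} - \frac{\sin{\left(4 \right)}}{16}; F(1) = - \frac{\sin{\left(2 \right)}}{16} + \frac{\cos{\left(2 \right)}}{8}.
Integral = F(2) - F(1) = \frac{\cos{\left(4 \right)}}{4} - \frac{\sin{\left(4 \right)}}{16} - \frac{\cos{\left(2 \right)}}{8} + \frac{\sin{\left(2 \right)}}{16}.

Antiderivative: F(s) = \frac{2 s \cos{\left(2 s \right)} - \sin{\left(2 s \right)}}{16}; value = \frac{\cos{\left(4 \right)}}{4} - \frac{\sin{\left(4 \right)}}{16} - \frac{\cos{\left(2 \right)}}{8} + \frac{\sin{\left(2 \right)}}{16}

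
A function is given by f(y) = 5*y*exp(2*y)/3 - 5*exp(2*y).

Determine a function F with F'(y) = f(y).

An antiderivative is F(y) = 5*(2*y - 7)*exp(2*y)/12.

f has the shape u'v + uv' for u = 5*y/6 - 35/12 and v = exp(2*y) — it is the derivative of the product u*v.
Check: d/dy[5*(2*y - 7)*exp(2*y)/12] = 5*y*exp(2*y)/3 - 5*exp(2*y) = f(y).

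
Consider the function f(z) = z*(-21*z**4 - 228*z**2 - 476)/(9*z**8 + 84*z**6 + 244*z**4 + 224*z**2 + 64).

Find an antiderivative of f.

An antiderivative is F(z) = (7*z**2 + 38)/(2*(z**2 + 4)*(3*z**2 + 2)).

Since d/dz undoes antidifferentiation here, F'(z) = f(z) is required of F(z).
Check: d/dz[(7*z**2 + 38)/(2*(z**2 + 4)*(3*z**2 + 2))] = (-21*z**5 - 228*z**3 - 476*z)/(9*z**8 + 84*z**6 + 244*z**4 + 224*z**2 + 64), which equals f(z).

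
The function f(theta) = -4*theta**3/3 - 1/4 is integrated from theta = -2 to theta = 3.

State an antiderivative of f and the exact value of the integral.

Antiderivative: F(theta) = theta*(-4*theta**3 - 3)/12; value = -275/12

A candidate is checked by its d/dtheta: the result must match f(theta).
F(theta) = theta*(-4*theta**3 - 3)/12 is an antiderivative of f.
Check: d/dtheta[theta*(-4*theta**3 - 3)/12] = -4*theta**3/3 - 1/4 = f(theta).
F(3) = -111/4; F(-2) = -29/6.
Integral = F(3) - F(-2) = -275/12.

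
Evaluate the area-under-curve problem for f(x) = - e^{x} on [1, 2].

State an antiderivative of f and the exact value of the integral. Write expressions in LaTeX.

Antiderivative: F(x) = - e^{x}; value = e - e^{2}

Recover f(x) by differentiating a candidate F(x); any mismatch rules it out.
F(x) = - e^{x} is an antiderivative of f.
Check: d/dx[- e^{x}] = - e^{x} = f(x).
F(2) = - e^{2}; F(1) = - e.
Integral = F(2) - F(1) = e - e^{2}.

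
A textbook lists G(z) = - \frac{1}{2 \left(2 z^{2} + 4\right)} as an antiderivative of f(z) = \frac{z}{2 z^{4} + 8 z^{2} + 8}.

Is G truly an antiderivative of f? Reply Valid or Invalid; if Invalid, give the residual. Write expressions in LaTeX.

d/dz[G] = \frac{z}{2 z^{4} + 8 z^{2} + 8}
This equals f(z) exactly, so the claim holds.

Valid - differentiating G returns exactly f.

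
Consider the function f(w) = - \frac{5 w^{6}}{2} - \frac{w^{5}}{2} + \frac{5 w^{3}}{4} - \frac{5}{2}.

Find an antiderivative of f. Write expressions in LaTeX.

The integrand splits into summands that can be handled one at a time.
Check: d/dw[- \frac{5 w^{7}}{14} - \frac{w^{6}}{12} + \frac{5 w^{4}}{16} - \frac{5 w}{2}] = - \frac{5 w^{6}}{2} - \frac{w^{5}}{2} + \frac{5 w^{3}}{4} - \frac{5}{2} = f(w).

An antiderivative is F(w) = - \frac{5 w^{7}}{14} - \frac{w^{6}}{12} + \frac{5 w^{4}}{16} - \frac{5 w}{2}.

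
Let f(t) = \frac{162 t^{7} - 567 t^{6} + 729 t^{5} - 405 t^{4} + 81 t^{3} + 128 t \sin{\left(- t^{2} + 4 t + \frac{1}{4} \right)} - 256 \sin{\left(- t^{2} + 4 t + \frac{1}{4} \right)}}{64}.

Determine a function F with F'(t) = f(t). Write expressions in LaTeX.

An antiderivative is F(t) = \frac{81 t^{8}}{256} - \frac{81 t^{7}}{64} + \frac{243 t^{6}}{128} - \frac{81 t^{5}}{64} + \frac{81 t^{4}}{256} + \cos{\left(- t^{2} + 4 t + \frac{1}{4} \right)}.

For F(t) to be correct the identity F'(t) - f(t) = 0 must hold.
Check: d/dt[\frac{81 t^{8}}{256} - \frac{81 t^{7}}{64} + \frac{243 t^{6}}{128} - \frac{81 t^{5}}{64} + \frac{81 t^{4}}{256} + \cos{\left(- t^{2} + 4 t + \frac{1}{4} \right)}] = \frac{81 t^{7}}{32} - \frac{567 t^{6}}{64} + \frac{729 t^{5}}{64} - \frac{405 t^{4}}{64} + \frac{81 t^{3}}{64} + 2 t \sin{\left(- t^{2} + 4 t + \frac{1}{4} \right)} - 4 \sin{\left(- t^{2} + 4 t + \frac{1}{4} \right)}, which equals f(t).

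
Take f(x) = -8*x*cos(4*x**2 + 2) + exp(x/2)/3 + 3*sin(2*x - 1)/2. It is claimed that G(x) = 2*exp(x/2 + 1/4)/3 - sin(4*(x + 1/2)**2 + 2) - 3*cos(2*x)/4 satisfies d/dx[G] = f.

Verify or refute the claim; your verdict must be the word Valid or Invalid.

Invalid: d/dx[G] - f = 8*x*cos(4*x**2 + 2) - 8*x*cos(4*x**2 + 4*x + 3) - exp(x/2)/3 + exp(1/4)*exp(x/2)/3 + 3*sin(2*x)/2 - 3*sin(2*x - 1)/2 - 4*cos(4*x**2 + 4*x + 3), which is not 0.

d/dx[G] = -8*x*cos(4*x**2 + 4*x + 3) + exp(1/4)*exp(x/2)/3 + 3*sin(2*x)/2 - 4*cos(4*x**2 + 4*x + 3)
d/dx[G] - f(x) = 8*x*cos(4*x**2 + 2) - 8*x*cos(4*x**2 + 4*x + 3) - exp(x/2)/3 + exp(1/4)*exp(x/2)/3 + 3*sin(2*x)/2 - 3*sin(2*x - 1)/2 - 4*cos(4*x**2 + 4*x + 3) != 0.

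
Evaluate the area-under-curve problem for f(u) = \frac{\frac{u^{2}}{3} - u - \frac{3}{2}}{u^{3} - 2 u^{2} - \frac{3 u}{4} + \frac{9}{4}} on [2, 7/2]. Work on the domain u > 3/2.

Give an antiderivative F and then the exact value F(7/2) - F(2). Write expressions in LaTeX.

Antiderivative: F(u) = \frac{9 \log{\left(u - \frac{3}{2} \right)}}{25} - \frac{2 \log{\left(u + 1 \right)}}{75} + \frac{9}{10 u - 15}; value = - \frac{27}{20} - \frac{2 \log{\left(\frac{9}{2} \right)}}{75} + \frac{2 \log{\left(3 \right)}}{75} + \frac{18 \log{\left(2 \right)}}{25}

The denominator factors as 3 \left(u + 1\right) \left(2 u - 3\right)^{2}; partial fractions split f into directly integrable pieces: \frac{18}{25 \left(2 u - 3\right)} - \frac{18}{5 \left(2 u - 3\right)^{2}} - \frac{2}{75 \left(u + 1\right)}.
F(u) = \frac{9 \log{\left(u - \frac{3}{2} \right)}}{25} - \frac{2 \log{\left(u + 1 \right)}}{75} + \frac{9}{10 u - 15} is an antiderivative of f.
Check: d/du[\frac{9 \log{\left(u - \frac{3}{2} \right)}}{25} - \frac{2 \log{\left(u + 1 \right)}}{75} + \frac{9}{10 u - 15}] = \frac{4 u^{2} - 12 u - 18}{12 u^{3} - 24 u^{2} - 9 u + 27}, which equals f(u).
F(7/2) = - \frac{2 \log{\left(\frac{9}{2} \right)}}{75} + \frac{9 \log{\left(2 \right)}}{25} + \frac{9}{20}; F(2) = - \frac{9 \log{\left(2 \right)}}{25} - \frac{2 \log{\left(3 \right)}}{75} + \frac{9}{5}.
Integral = F(7/2) - F(2) = - \frac{27}{20} - \frac{2 \log{\left(\frac{9}{2} \right)}}{75} + \frac{2 \log{\left(3 \right)}}{75} + \frac{18 \log{\left(2 \right)}}{25}.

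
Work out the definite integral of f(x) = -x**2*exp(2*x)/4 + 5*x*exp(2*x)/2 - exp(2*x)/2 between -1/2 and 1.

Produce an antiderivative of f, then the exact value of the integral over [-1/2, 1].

Antiderivative: F(x) = -(2*x**2 - 22*x + 15)*exp(2*x)/16; value = 53*exp(-1)/32 + 5*exp(2)/16

f has the shape u'v + uv' for u = -x**2/8 + 11*x/8 - 15/16 and v = exp(2*x) — it is the derivative of the product u*v.
F(x) = -(2*x**2 - 22*x + 15)*exp(2*x)/16 is an antiderivative of f.
Check: d/dx[-(2*x**2 - 22*x + 15)*exp(2*x)/16] = -x**2*exp(2*x)/4 + 5*x*exp(2*x)/2 - exp(2*x)/2 = f(x).
F(1) = 5*exp(2)/16; F(-1/2) = -53*exp(-1)/32.
Integral = F(1) - F(-1/2) = 53*exp(-1)/32 + 5*exp(2)/16.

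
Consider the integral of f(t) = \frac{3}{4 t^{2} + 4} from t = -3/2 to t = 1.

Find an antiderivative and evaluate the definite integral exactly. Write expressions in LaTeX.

A candidate is checked by its d/dt: the result must match f(t).
F(t) = \frac{3 \operatorname{atan}{\left(t \right)}}{4} is an antiderivative of f.
Check: d/dt[\frac{3 \operatorname{atan}{\left(t \right)}}{4}] = \frac{3}{4 t^{2} + 4} = f(t).
F(1) = \frac{3 \pi}{16}; F(-3/2) = - \frac{3 \operatorname{atan}{\left(\frac{3}{2} \right)}}{4}.
Integral = F(1) - F(-3/2) = \frac{3 \pi}{16} + \frac{3 \operatorname{atan}{\left(\frac{3}{2} \right)}}{4}.

Antiderivative: F(t) = \frac{3 \operatorname{atan}{\left(t \right)}}{4}; value = \frac{3 \pi}{16} + \frac{3 \operatorname{atan}{\left(\frac{3}{2} \right)}}{4}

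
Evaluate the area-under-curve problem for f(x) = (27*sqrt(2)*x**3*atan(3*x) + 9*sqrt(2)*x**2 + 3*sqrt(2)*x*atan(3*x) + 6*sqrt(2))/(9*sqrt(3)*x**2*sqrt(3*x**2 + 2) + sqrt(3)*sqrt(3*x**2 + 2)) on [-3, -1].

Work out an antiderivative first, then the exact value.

f has the shape u'v + uv' for u = sqrt(2*x**2 + 4/3) and v = atan(3*x) — it is the derivative of the product u*v.
F(x) = sqrt(2*x**2 + 4/3)*atan(3*x) is an antiderivative of f.
Check: d/dx[sqrt(2*x**2 + 4/3)*atan(3*x)] = (27*sqrt(2)*x**3*atan(3*x) + 9*sqrt(2)*x**2 + 3*sqrt(2)*x*atan(3*x) + 6*sqrt(2))/(9*sqrt(3)*x**2*sqrt(3*x**2 + 2) + sqrt(3)*sqrt(3*x**2 + 2)) = f(x).
F(-1) = -sqrt(30)*atan(3)/3; F(-3) = -sqrt(174)*atan(9)/3.
Integral = F(-1) - F(-3) = -sqrt(30)*atan(3)/3 + sqrt(174)*atan(9)/3.

Antiderivative: F(x) = sqrt(2*x**2 + 4/3)*atan(3*x); value = -sqrt(30)*atan(3)/3 + sqrt(174)*atan(9)/3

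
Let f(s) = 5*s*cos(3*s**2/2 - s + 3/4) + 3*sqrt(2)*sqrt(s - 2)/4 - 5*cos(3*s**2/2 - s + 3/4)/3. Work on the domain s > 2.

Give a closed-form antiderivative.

An antiderivative is F(s) = (3*sqrt(2)*(s - 2)**(3/2) + 10*sin(3*s**2/2 - s + 3/4))/6.

Integrate term by term and add the pieces.
Check: d/ds[(3*sqrt(2)*(s - 2)**(3/2) + 10*sin(3*s**2/2 - s + 3/4))/6] = 5*s*cos(3*s**2/2 - s + 3/4) + 3*sqrt(2)*sqrt(s - 2)/4 - 5*cos(3*s**2/2 - s + 3/4)/3 = f(s).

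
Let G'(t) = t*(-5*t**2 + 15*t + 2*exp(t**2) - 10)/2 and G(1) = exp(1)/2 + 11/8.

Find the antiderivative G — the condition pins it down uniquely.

G(t) = -5*t**4/8 + 5*t**3/2 - 5*t**2/2 + exp(t**2)/2 + 2

Check a candidate G(t) by differentiating: d/dt[G] must match the given G'(t).
A general antiderivative is -5*(-t**2/2 + t)**2/2 + exp(t**2)/2 + C.
The condition gives C = exp(1)/2 + 11/8 - (-5/8 + exp(1)/2) = 2.
So G(t) = -5*t**4/8 + 5*t**3/2 - 5*t**2/2 + exp(t**2)/2 + 2.
Check: d/dt[-5*t**4/8 + 5*t**3/2 - 5*t**2/2 + exp(t**2)/2 + 2] = -5*t**3/2 + 15*t**2/2 + t*exp(t**2) - 5*t, which equals G'(t).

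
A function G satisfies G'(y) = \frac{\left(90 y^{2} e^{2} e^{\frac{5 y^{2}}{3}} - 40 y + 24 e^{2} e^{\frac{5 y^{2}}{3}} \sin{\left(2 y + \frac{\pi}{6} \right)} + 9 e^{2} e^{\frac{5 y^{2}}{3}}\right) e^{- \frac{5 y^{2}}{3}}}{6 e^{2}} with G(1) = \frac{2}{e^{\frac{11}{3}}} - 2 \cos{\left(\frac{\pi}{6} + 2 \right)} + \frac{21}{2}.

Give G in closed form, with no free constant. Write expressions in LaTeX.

G(y) = \frac{10 y^{3} + 3 y - 4 \cos{\left(2 y + \frac{\pi}{6} \right)} + 8 + \frac{4 e^{- \frac{5 y^{2}}{3}}}{e^{2}}}{2}

Recover the given G'(y) by differentiating a candidate G(y); any mismatch rules it out.
A general antiderivative is 5 y^{3} + \frac{3 y}{2} + 2 e^{- \frac{5 y^{2}}{3} - 2} - 2 \cos{\left(2 y + \frac{\pi}{6} \right)} + 2 + C.
The condition gives C = \frac{2}{e^{\frac{11}{3}}} - 2 \cos{\left(\frac{\pi}{6} + 2 \right)} + \frac{21}{2} - (\frac{2}{e^{\frac{11}{3}}} - 2 \cos{\left(\frac{\pi}{6} + 2 \right)} + \frac{17}{2}) = 2.
So G(y) = \frac{10 y^{3} + 3 y - 4 \cos{\left(2 y + \frac{\pi}{6} \right)} + 8 + \frac{4 e^{- \frac{5 y^{2}}{3}}}{e^{2}}}{2}.
Check: d/dy[\frac{10 y^{3} + 3 y - 4 \cos{\left(2 y + \frac{\pi}{6} \right)} + 8 + \frac{4 e^{- \frac{5 y^{2}}{3}}}{e^{2}}}{2}] = \frac{\left(90 y^{2} e^{2} e^{\frac{5 y^{2}}{3}} - 40 y + 24 e^{2} e^{\frac{5 y^{2}}{3}} \sin{\left(2 y + \frac{\pi}{6} \right)} + 9 e^{2} e^{\frac{5 y^{2}}{3}}\right) e^{- \frac{5 y^{2}}{3}}}{6 e^{2}} = G'(y).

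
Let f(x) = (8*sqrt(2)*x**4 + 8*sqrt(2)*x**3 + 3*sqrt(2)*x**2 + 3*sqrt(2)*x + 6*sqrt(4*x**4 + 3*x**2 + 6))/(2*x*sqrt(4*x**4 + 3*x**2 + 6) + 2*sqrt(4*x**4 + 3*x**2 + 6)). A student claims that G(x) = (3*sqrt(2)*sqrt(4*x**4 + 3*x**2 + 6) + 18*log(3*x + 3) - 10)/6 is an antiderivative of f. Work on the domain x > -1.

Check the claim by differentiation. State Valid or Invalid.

d/dx[G] = (8*sqrt(2)*x**4 + 8*sqrt(2)*x**3 + 3*sqrt(2)*x**2 + 3*sqrt(2)*x + 6*sqrt(4*x**4 + 3*x**2 + 6))/(2*x*sqrt(4*x**4 + 3*x**2 + 6) + 2*sqrt(4*x**4 + 3*x**2 + 6))
This equals f(x) exactly, so the claim holds.

Valid. The derivative of G reproduces f.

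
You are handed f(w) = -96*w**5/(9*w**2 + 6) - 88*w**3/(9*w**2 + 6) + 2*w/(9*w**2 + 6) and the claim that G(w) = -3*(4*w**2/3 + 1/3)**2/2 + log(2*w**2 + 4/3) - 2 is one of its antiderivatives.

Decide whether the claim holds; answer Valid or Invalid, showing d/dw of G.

Valid - differentiating G returns exactly f.

d/dw[G] = (-96*w**5 - 88*w**3 + 2*w)/(9*w**2 + 6)
This equals f(w) exactly, so the claim holds.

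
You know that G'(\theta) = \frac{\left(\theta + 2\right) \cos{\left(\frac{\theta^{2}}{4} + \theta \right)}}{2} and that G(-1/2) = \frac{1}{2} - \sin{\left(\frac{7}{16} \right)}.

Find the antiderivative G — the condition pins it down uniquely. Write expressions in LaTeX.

G(\theta) = \sin{\left(\frac{\theta^{2}}{4} + \theta \right)} + \frac{1}{2}

G'(\theta) matches the chain-rule pattern g'(h)*h' with inner function h(\theta) = \frac{\theta^{2}}{4} + \theta; substituting u = h(\theta) collapses the integral.
A general antiderivative is \sin{\left(\frac{\theta^{2}}{4} + \theta \right)} + C.
The condition gives C = \frac{1}{2} - \sin{\left(\frac{7}{16} \right)} - (- \sin{\left(\frac{7}{16} \right)}) = \frac{1}{2}.
So G(\theta) = \sin{\left(\frac{\theta^{2}}{4} + \theta \right)} + \frac{1}{2}.
Check: d/d\theta[\sin{\left(\frac{\theta^{2}}{4} + \theta \right)} + \frac{1}{2}] = \frac{\theta \cos{\left(\frac{\theta^{2}}{4} + \theta \right)}}{2} + \cos{\left(\frac{\theta^{2}}{4} + \theta \right)}, which equals G'(\theta).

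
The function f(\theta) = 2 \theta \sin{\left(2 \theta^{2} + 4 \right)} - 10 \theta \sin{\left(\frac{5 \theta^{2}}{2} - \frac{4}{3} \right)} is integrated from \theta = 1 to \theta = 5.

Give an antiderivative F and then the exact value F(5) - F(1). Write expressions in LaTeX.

Antiderivative: F(\theta) = \frac{- \cos{\left(2 \theta^{2} + 4 \right)} + 4 \cos{\left(\frac{5 \theta^{2}}{2} - \frac{4}{3} \right)}}{2}; value = - 2 \cos{\left(\frac{7}{6} \right)} + 2 \cos{\left(\frac{367}{6} \right)} - \frac{\cos{\left(54 \right)}}{2} + \frac{\cos{\left(6 \right)}}{2}

The integrand splits into summands that can be handled one at a time.
F(\theta) = \frac{- \cos{\left(2 \theta^{2} + 4 \right)} + 4 \cos{\left(\frac{5 \theta^{2}}{2} - \frac{4}{3} \right)}}{2} is an antiderivative of f.
Check: d/d\theta[\frac{- \cos{\left(2 \theta^{2} + 4 \right)} + 4 \cos{\left(\frac{5 \theta^{2}}{2} - \frac{4}{3} \right)}}{2}] = 2 \theta \sin{\left(2 \theta^{2} + 4 \right)} - 10 \theta \sin{\left(\frac{5 \theta^{2}}{2} - \frac{4}{3} \right)} = f(\theta).
F(5) = 2 \cos{\left(\frac{367}{6} \right)} - \frac{\cos{\left(54 \right)}}{2}; F(1) = - \frac{\cos{\left(6 \right)}}{2} + 2 \cos{\left(\frac{7}{6} \right)}.
Integral = F(5) - F(1) = - 2 \cos{\left(\frac{7}{6} \right)} + 2 \cos{\left(\frac{367}{6} \right)} - \frac{\cos{\left(54 \right)}}{2} + \frac{\cos{\left(6 \right)}}{2}.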